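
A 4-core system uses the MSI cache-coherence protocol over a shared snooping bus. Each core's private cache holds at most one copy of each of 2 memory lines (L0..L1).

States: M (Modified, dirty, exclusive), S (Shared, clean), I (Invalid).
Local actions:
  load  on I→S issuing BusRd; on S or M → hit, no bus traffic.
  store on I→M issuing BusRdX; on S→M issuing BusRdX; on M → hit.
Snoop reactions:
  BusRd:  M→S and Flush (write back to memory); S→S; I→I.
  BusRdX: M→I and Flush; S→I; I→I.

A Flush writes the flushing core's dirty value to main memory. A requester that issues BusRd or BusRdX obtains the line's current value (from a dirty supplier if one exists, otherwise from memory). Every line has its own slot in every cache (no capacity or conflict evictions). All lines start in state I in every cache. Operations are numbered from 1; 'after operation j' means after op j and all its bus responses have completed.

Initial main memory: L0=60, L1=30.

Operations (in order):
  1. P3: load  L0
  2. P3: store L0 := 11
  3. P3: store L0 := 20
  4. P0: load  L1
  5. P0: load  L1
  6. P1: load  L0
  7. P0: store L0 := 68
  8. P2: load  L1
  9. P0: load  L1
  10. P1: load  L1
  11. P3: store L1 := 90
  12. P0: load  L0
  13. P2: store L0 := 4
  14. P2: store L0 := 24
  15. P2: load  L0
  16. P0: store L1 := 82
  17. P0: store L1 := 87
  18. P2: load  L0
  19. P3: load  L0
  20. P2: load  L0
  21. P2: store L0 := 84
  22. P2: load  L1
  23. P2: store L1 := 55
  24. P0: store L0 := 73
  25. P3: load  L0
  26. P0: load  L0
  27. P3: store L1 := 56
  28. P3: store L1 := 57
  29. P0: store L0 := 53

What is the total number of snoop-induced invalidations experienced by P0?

invalidations = 3

1. P3: load  L0  bus=[BusRd]  L0: P0=I P1=I P2=I P3=S  mem[L0]=60
2. P3: store L0 := 11  bus=[BusRdX]  L0: P0=I P1=I P2=I P3=M  mem[L0]=60
3. P3: store L0 := 20  bus=[-]  L0: P0=I P1=I P2=I P3=M  mem[L0]=60
4. P0: load  L1  bus=[BusRd]  L1: P0=S P1=I P2=I P3=I  mem[L1]=30
5. P0: load  L1  bus=[-]  L1: P0=S P1=I P2=I P3=I  mem[L1]=30
6. P1: load  L0  bus=[BusRd,Flush]  L0: P0=I P1=S P2=I P3=S  mem[L0]=20
7. P0: store L0 := 68  bus=[BusRdX]  L0: P0=M P1=I P2=I P3=I  mem[L0]=20
8. P2: load  L1  bus=[BusRd]  L1: P0=S P1=I P2=S P3=I  mem[L1]=30
9. P0: load  L1  bus=[-]  L1: P0=S P1=I P2=S P3=I  mem[L1]=30
10. P1: load  L1  bus=[BusRd]  L1: P0=S P1=S P2=S P3=I  mem[L1]=30
11. P3: store L1 := 90  bus=[BusRdX]  L1: P0=I P1=I P2=I P3=M  mem[L1]=30
12. P0: load  L0  bus=[-]  L0: P0=M P1=I P2=I P3=I  mem[L0]=20
13. P2: store L0 := 4  bus=[BusRdX,Flush]  L0: P0=I P1=I P2=M P3=I  mem[L0]=68
14. P2: store L0 := 24  bus=[-]  L0: P0=I P1=I P2=M P3=I  mem[L0]=68
15. P2: load  L0  bus=[-]  L0: P0=I P1=I P2=M P3=I  mem[L0]=68
16. P0: store L1 := 82  bus=[BusRdX,Flush]  L1: P0=M P1=I P2=I P3=I  mem[L1]=90
17. P0: store L1 := 87  bus=[-]  L1: P0=M P1=I P2=I P3=I  mem[L1]=90
18. P2: load  L0  bus=[-]  L0: P0=I P1=I P2=M P3=I  mem[L0]=68
19. P3: load  L0  bus=[BusRd,Flush]  L0: P0=I P1=I P2=S P3=S  mem[L0]=24
20. P2: load  L0  bus=[-]  L0: P0=I P1=I P2=S P3=S  mem[L0]=24
21. P2: store L0 := 84  bus=[BusRdX]  L0: P0=I P1=I P2=M P3=I  mem[L0]=24
22. P2: load  L1  bus=[BusRd,Flush]  L1: P0=S P1=I P2=S P3=I  mem[L1]=87
23. P2: store L1 := 55  bus=[BusRdX]  L1: P0=I P1=I P2=M P3=I  mem[L1]=87
24. P0: store L0 := 73  bus=[BusRdX,Flush]  L0: P0=M P1=I P2=I P3=I  mem[L0]=84
25. P3: load  L0  bus=[BusRd,Flush]  L0: P0=S P1=I P2=I P3=S  mem[L0]=73
26. P0: load  L0  bus=[-]  L0: P0=S P1=I P2=I P3=S  mem[L0]=73
27. P3: store L1 := 56  bus=[BusRdX,Flush]  L1: P0=I P1=I P2=I P3=M  mem[L1]=55
28. P3: store L1 := 57  bus=[-]  L1: P0=I P1=I P2=I P3=M  mem[L1]=55
29. P0: store L0 := 53  bus=[BusRdX]  L0: P0=M P1=I P2=I P3=I  mem[L0]=73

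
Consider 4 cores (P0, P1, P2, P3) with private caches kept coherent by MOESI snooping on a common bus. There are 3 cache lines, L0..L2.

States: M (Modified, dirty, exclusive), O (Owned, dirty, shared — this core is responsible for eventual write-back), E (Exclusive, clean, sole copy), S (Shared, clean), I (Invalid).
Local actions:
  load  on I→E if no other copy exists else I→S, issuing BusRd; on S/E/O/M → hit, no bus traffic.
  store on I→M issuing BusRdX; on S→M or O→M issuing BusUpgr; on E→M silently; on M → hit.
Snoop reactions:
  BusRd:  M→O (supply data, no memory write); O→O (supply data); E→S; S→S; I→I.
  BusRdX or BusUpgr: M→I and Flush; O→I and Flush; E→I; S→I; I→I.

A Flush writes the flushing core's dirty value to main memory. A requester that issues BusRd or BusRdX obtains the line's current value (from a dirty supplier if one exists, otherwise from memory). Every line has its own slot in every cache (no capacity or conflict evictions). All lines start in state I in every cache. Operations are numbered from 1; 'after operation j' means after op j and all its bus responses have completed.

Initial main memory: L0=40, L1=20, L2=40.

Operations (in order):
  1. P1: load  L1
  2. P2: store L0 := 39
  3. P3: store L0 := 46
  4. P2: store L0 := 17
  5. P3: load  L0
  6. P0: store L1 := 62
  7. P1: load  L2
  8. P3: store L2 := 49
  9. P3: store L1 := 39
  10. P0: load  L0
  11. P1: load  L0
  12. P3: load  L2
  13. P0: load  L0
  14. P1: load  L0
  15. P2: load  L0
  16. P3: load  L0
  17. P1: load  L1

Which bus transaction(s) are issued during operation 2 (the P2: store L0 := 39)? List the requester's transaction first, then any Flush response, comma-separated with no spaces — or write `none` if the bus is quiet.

[1] P1: load  L1 | P0:I, P1:E(20), P2:I, P3:I | bus: BusRd
[2] P2: store L0 := 39 | P0:I, P1:I, P2:M(39), P3:I | bus: BusRdX
[3] P3: store L0 := 46 | P0:I, P1:I, P2:I, P3:M(46) | bus: BusRdX,Flush
[4] P2: store L0 := 17 | P0:I, P1:I, P2:M(17), P3:I | bus: BusRdX,Flush
[5] P3: load  L0 | P0:I, P1:I, P2:O(17), P3:S(17) | bus: BusRd
[6] P0: store L1 := 62 | P0:M(62), P1:I, P2:I, P3:I | bus: BusRdX
[7] P1: load  L2 | P0:I, P1:E(40), P2:I, P3:I | bus: BusRd
[8] P3: store L2 := 49 | P0:I, P1:I, P2:I, P3:M(49) | bus: BusRdX
[9] P3: store L1 := 39 | P0:I, P1:I, P2:I, P3:M(39) | bus: BusRdX,Flush
[10] P0: load  L0 | P0:S(17), P1:I, P2:O(17), P3:S(17) | bus: BusRd
[11] P1: load  L0 | P0:S(17), P1:S(17), P2:O(17), P3:S(17) | bus: BusRd
[12] P3: load  L2 | P0:I, P1:I, P2:I, P3:M(49) | bus: none
[13] P0: load  L0 | P0:S(17), P1:S(17), P2:O(17), P3:S(17) | bus: none
[14] P1: load  L0 | P0:S(17), P1:S(17), P2:O(17), P3:S(17) | bus: none
[15] P2: load  L0 | P0:S(17), P1:S(17), P2:O(17), P3:S(17) | bus: none
[16] P3: load  L0 | P0:S(17), P1:S(17), P2:O(17), P3:S(17) | bus: none
[17] P1: load  L1 | P0:I, P1:S(39), P2:I, P3:O(39) | bus: BusRd

bus = BusRdX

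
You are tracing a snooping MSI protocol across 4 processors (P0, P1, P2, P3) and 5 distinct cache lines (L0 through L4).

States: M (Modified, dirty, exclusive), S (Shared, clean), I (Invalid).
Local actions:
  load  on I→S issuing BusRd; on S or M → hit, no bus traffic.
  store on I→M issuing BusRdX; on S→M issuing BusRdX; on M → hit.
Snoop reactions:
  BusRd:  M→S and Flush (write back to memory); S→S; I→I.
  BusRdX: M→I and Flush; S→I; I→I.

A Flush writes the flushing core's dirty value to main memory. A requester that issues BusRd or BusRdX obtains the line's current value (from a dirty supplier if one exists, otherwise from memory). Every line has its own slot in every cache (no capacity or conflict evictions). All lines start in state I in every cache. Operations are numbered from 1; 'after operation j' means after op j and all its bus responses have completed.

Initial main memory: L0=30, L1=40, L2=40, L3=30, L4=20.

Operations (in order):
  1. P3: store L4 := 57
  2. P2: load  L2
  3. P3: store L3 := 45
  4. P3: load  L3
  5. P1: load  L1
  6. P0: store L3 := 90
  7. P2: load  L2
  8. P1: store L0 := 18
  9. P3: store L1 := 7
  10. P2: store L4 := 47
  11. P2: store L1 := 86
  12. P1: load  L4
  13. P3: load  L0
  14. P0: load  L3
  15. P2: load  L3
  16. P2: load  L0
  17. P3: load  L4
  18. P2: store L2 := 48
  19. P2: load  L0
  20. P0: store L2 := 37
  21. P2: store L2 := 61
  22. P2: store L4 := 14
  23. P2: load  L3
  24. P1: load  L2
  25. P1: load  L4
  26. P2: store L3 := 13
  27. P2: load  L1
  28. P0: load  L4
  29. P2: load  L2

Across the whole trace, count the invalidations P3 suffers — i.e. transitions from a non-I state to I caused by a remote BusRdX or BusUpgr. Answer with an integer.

invalidations = 4

[1] P3: store L4 := 57 | P0:I, P1:I, P2:I, P3:M(57) | bus: BusRdX
[2] P2: load  L2 | P0:I, P1:I, P2:S(40), P3:I | bus: BusRd
[3] P3: store L3 := 45 | P0:I, P1:I, P2:I, P3:M(45) | bus: BusRdX
[4] P3: load  L3 | P0:I, P1:I, P2:I, P3:M(45) | bus: none
[5] P1: load  L1 | P0:I, P1:S(40), P2:I, P3:I | bus: BusRd
[6] P0: store L3 := 90 | P0:M(90), P1:I, P2:I, P3:I | bus: BusRdX,Flush
[7] P2: load  L2 | P0:I, P1:I, P2:S(40), P3:I | bus: none
[8] P1: store L0 := 18 | P0:I, P1:M(18), P2:I, P3:I | bus: BusRdX
[9] P3: store L1 := 7 | P0:I, P1:I, P2:I, P3:M(7) | bus: BusRdX
[10] P2: store L4 := 47 | P0:I, P1:I, P2:M(47), P3:I | bus: BusRdX,Flush
[11] P2: store L1 := 86 | P0:I, P1:I, P2:M(86), P3:I | bus: BusRdX,Flush
[12] P1: load  L4 | P0:I, P1:S(47), P2:S(47), P3:I | bus: BusRd,Flush
[13] P3: load  L0 | P0:I, P1:S(18), P2:I, P3:S(18) | bus: BusRd,Flush
[14] P0: load  L3 | P0:M(90), P1:I, P2:I, P3:I | bus: none
[15] P2: load  L3 | P0:S(90), P1:I, P2:S(90), P3:I | bus: BusRd,Flush
[16] P2: load  L0 | P0:I, P1:S(18), P2:S(18), P3:S(18) | bus: BusRd
[17] P3: load  L4 | P0:I, P1:S(47), P2:S(47), P3:S(47) | bus: BusRd
[18] P2: store L2 := 48 | P0:I, P1:I, P2:M(48), P3:I | bus: BusRdX
[19] P2: load  L0 | P0:I, P1:S(18), P2:S(18), P3:S(18) | bus: none
[20] P0: store L2 := 37 | P0:M(37), P1:I, P2:I, P3:I | bus: BusRdX,Flush
[21] P2: store L2 := 61 | P0:I, P1:I, P2:M(61), P3:I | bus: BusRdX,Flush
[22] P2: store L4 := 14 | P0:I, P1:I, P2:M(14), P3:I | bus: BusRdX
[23] P2: load  L3 | P0:S(90), P1:I, P2:S(90), P3:I | bus: none
[24] P1: load  L2 | P0:I, P1:S(61), P2:S(61), P3:I | bus: BusRd,Flush
[25] P1: load  L4 | P0:I, P1:S(14), P2:S(14), P3:I | bus: BusRd,Flush
[26] P2: store L3 := 13 | P0:I, P1:I, P2:M(13), P3:I | bus: BusRdX
[27] P2: load  L1 | P0:I, P1:I, P2:M(86), P3:I | bus: none
[28] P0: load  L4 | P0:S(14), P1:S(14), P2:S(14), P3:I | bus: BusRd
[29] P2: load  L2 | P0:I, P1:S(61), P2:S(61), P3:I | bus: none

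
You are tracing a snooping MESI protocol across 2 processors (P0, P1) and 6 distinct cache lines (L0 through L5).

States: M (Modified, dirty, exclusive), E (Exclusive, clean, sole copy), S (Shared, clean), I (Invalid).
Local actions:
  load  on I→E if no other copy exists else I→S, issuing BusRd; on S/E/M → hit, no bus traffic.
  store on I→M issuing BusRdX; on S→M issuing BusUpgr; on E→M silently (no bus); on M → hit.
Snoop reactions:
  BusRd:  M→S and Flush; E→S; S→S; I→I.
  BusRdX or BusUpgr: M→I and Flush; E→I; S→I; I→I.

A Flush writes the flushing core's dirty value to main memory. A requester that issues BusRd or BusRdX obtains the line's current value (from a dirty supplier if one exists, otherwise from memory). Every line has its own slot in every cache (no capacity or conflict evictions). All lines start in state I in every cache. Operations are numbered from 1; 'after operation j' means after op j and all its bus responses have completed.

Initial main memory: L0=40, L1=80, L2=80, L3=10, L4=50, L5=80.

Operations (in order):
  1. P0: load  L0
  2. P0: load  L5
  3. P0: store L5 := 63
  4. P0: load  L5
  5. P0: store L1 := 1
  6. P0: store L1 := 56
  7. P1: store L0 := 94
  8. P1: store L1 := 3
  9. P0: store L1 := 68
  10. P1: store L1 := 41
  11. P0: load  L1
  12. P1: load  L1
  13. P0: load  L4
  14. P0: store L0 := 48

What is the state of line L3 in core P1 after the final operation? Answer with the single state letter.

1. P0: load  L0  bus=[BusRd]  L0: P0=E P1=I  mem[L0]=40
2. P0: load  L5  bus=[BusRd]  L5: P0=E P1=I  mem[L5]=80
3. P0: store L5 := 63  bus=[-]  L5: P0=M P1=I  mem[L5]=80
4. P0: load  L5  bus=[-]  L5: P0=M P1=I  mem[L5]=80
5. P0: store L1 := 1  bus=[BusRdX]  L1: P0=M P1=I  mem[L1]=80
6. P0: store L1 := 56  bus=[-]  L1: P0=M P1=I  mem[L1]=80
7. P1: store L0 := 94  bus=[BusRdX]  L0: P0=I P1=M  mem[L0]=40
8. P1: store L1 := 3  bus=[BusRdX,Flush]  L1: P0=I P1=M  mem[L1]=56
9. P0: store L1 := 68  bus=[BusRdX,Flush]  L1: P0=M P1=I  mem[L1]=3
10. P1: store L1 := 41  bus=[BusRdX,Flush]  L1: P0=I P1=M  mem[L1]=68
11. P0: load  L1  bus=[BusRd,Flush]  L1: P0=S P1=S  mem[L1]=41
12. P1: load  L1  bus=[-]  L1: P0=S P1=S  mem[L1]=41
13. P0: load  L4  bus=[BusRd]  L4: P0=E P1=I  mem[L4]=50
14. P0: store L0 := 48  bus=[BusRdX,Flush]  L0: P0=M P1=I  mem[L0]=94

state = I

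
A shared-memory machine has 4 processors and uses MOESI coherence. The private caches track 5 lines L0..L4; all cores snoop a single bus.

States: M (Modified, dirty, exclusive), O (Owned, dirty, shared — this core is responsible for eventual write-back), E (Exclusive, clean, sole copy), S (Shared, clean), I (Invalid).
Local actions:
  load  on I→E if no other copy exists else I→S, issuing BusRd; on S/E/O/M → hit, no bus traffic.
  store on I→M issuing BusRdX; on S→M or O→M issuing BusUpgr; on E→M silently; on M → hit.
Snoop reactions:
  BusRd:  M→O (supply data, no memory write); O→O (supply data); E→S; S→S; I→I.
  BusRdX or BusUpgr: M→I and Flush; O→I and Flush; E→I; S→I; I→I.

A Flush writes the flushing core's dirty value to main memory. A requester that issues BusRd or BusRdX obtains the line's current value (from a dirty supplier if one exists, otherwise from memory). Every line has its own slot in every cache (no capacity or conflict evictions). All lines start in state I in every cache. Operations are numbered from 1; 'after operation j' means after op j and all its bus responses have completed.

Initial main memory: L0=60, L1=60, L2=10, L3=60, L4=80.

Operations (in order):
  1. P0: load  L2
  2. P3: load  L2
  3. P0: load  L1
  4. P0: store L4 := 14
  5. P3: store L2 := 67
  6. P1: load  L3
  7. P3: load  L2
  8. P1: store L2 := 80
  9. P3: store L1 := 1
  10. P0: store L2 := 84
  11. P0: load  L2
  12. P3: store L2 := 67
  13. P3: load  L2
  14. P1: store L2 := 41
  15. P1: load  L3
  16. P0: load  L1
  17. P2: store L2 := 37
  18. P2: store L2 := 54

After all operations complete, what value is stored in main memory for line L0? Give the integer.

memory[L0] = 60

[1] P0: load  L2 | P0:E(10), P1:I, P2:I, P3:I | bus: BusRd
[2] P3: load  L2 | P0:S(10), P1:I, P2:I, P3:S(10) | bus: BusRd
[3] P0: load  L1 | P0:E(60), P1:I, P2:I, P3:I | bus: BusRd
[4] P0: store L4 := 14 | P0:M(14), P1:I, P2:I, P3:I | bus: BusRdX
[5] P3: store L2 := 67 | P0:I, P1:I, P2:I, P3:M(67) | bus: BusUpgr
[6] P1: load  L3 | P0:I, P1:E(60), P2:I, P3:I | bus: BusRd
[7] P3: load  L2 | P0:I, P1:I, P2:I, P3:M(67) | bus: none
[8] P1: store L2 := 80 | P0:I, P1:M(80), P2:I, P3:I | bus: BusRdX,Flush
[9] P3: store L1 := 1 | P0:I, P1:I, P2:I, P3:M(1) | bus: BusRdX
[10] P0: store L2 := 84 | P0:M(84), P1:I, P2:I, P3:I | bus: BusRdX,Flush
[11] P0: load  L2 | P0:M(84), P1:I, P2:I, P3:I | bus: none
[12] P3: store L2 := 67 | P0:I, P1:I, P2:I, P3:M(67) | bus: BusRdX,Flush
[13] P3: load  L2 | P0:I, P1:I, P2:I, P3:M(67) | bus: none
[14] P1: store L2 := 41 | P0:I, P1:M(41), P2:I, P3:I | bus: BusRdX,Flush
[15] P1: load  L3 | P0:I, P1:E(60), P2:I, P3:I | bus: none
[16] P0: load  L1 | P0:S(1), P1:I, P2:I, P3:O(1) | bus: BusRd
[17] P2: store L2 := 37 | P0:I, P1:I, P2:M(37), P3:I | bus: BusRdX,Flush
[18] P2: store L2 := 54 | P0:I, P1:I, P2:M(54), P3:I | bus: none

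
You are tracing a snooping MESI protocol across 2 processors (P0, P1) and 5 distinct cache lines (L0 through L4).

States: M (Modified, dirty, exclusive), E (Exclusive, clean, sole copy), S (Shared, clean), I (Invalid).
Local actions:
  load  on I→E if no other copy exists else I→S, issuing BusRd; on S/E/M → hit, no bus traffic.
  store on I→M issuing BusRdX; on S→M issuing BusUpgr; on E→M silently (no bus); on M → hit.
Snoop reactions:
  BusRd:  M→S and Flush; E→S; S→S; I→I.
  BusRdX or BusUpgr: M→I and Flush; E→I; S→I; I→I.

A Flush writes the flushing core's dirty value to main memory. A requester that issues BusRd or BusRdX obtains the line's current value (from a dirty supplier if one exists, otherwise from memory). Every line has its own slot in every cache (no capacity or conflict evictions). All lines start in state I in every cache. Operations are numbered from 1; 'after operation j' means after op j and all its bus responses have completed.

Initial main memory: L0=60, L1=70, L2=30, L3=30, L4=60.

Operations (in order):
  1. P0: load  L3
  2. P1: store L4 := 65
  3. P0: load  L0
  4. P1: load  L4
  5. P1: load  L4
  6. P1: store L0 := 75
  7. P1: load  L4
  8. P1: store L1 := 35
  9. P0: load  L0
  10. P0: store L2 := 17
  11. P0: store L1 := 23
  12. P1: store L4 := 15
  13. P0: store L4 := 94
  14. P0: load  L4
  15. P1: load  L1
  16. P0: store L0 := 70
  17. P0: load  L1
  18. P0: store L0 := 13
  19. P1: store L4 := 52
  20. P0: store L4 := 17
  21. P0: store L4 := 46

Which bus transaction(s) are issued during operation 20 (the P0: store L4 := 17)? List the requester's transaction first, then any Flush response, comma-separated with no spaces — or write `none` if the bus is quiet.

bus = BusRdX,Flush

step 1: P0: load  L3  ⟶  EI  (L3)  txn=BusRd  M[L3]=30
step 2: P1: store L4 := 65  ⟶  IM  (L4)  txn=BusRdX  M[L4]=60
step 3: P0: load  L0  ⟶  EI  (L0)  txn=BusRd  M[L0]=60
step 4: P1: load  L4  ⟶  IM  (L4)  txn=∅  M[L4]=60
step 5: P1: load  L4  ⟶  IM  (L4)  txn=∅  M[L4]=60
step 6: P1: store L0 := 75  ⟶  IM  (L0)  txn=BusRdX  M[L0]=60
step 7: P1: load  L4  ⟶  IM  (L4)  txn=∅  M[L4]=60
step 8: P1: store L1 := 35  ⟶  IM  (L1)  txn=BusRdX  M[L1]=70
step 9: P0: load  L0  ⟶  SS  (L0)  txn=BusRd+Flush  M[L0]=75
step 10: P0: store L2 := 17  ⟶  MI  (L2)  txn=BusRdX  M[L2]=30
step 11: P0: store L1 := 23  ⟶  MI  (L1)  txn=BusRdX+Flush  M[L1]=35
step 12: P1: store L4 := 15  ⟶  IM  (L4)  txn=∅  M[L4]=60
step 13: P0: store L4 := 94  ⟶  MI  (L4)  txn=BusRdX+Flush  M[L4]=15
step 14: P0: load  L4  ⟶  MI  (L4)  txn=∅  M[L4]=15
step 15: P1: load  L1  ⟶  SS  (L1)  txn=BusRd+Flush  M[L1]=23
step 16: P0: store L0 := 70  ⟶  MI  (L0)  txn=BusUpgr  M[L0]=75
step 17: P0: load  L1  ⟶  SS  (L1)  txn=∅  M[L1]=23
step 18: P0: store L0 := 13  ⟶  MI  (L0)  txn=∅  M[L0]=75
step 19: P1: store L4 := 52  ⟶  IM  (L4)  txn=BusRdX+Flush  M[L4]=94
step 20: P0: store L4 := 17  ⟶  MI  (L4)  txn=BusRdX+Flush  M[L4]=52
step 21: P0: store L4 := 46  ⟶  MI  (L4)  txn=∅  M[L4]=52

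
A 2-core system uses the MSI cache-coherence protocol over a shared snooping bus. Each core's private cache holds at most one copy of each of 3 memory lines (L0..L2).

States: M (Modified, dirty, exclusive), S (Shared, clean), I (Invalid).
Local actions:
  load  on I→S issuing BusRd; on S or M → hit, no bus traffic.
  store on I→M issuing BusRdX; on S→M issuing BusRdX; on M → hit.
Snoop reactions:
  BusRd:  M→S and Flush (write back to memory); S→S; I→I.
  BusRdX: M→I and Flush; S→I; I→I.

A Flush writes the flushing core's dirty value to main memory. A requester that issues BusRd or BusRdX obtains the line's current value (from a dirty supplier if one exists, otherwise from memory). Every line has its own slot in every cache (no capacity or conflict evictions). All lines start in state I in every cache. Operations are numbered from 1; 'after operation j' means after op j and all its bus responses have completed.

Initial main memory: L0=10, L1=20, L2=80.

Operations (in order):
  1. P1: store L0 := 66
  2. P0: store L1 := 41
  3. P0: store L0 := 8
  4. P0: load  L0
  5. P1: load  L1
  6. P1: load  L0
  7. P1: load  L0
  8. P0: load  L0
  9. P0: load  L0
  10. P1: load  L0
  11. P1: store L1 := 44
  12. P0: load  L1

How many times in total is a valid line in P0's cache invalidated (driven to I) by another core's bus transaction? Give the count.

  op1 P1: store L0 := 66 → I/M on L0; bus BusRdX; mem=10
  op2 P0: store L1 := 41 → M/I on L1; bus BusRdX; mem=20
  op3 P0: store L0 := 8 → M/I on L0; bus BusRdX Flush; mem=66
  op4 P0: load  L0 → M/I on L0; bus (none); mem=66
  op5 P1: load  L1 → S/S on L1; bus BusRd Flush; mem=41
  op6 P1: load  L0 → S/S on L0; bus BusRd Flush; mem=8
  op7 P1: load  L0 → S/S on L0; bus (none); mem=8
  op8 P0: load  L0 → S/S on L0; bus (none); mem=8
  op9 P0: load  L0 → S/S on L0; bus (none); mem=8
  op10 P1: load  L0 → S/S on L0; bus (none); mem=8
  op11 P1: store L1 := 44 → I/M on L1; bus BusRdX; mem=41
  op12 P0: load  L1 → S/S on L1; bus BusRd Flush; mem=44

invalidations = 1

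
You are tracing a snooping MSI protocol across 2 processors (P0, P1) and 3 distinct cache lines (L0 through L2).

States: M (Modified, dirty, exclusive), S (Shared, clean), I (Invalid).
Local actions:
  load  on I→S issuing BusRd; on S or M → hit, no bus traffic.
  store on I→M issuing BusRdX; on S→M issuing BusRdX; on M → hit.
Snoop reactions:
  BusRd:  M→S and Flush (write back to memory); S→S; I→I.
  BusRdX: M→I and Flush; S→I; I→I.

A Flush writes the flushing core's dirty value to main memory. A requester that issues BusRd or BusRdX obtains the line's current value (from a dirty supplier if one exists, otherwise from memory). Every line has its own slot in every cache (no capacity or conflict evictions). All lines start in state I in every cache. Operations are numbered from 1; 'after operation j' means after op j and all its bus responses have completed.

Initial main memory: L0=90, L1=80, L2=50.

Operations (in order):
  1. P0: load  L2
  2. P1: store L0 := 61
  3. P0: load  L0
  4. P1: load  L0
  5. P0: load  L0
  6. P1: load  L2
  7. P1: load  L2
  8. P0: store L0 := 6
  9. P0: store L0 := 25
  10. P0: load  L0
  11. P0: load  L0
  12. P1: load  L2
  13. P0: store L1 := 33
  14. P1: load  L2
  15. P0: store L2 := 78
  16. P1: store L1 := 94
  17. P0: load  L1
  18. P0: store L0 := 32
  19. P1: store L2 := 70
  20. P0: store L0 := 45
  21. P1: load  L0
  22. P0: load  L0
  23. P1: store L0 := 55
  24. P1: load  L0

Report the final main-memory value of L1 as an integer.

step 1: P0: load  L2  ⟶  SI  (L2)  txn=BusRd  M[L2]=50
step 2: P1: store L0 := 61  ⟶  IM  (L0)  txn=BusRdX  M[L0]=90
step 3: P0: load  L0  ⟶  SS  (L0)  txn=BusRd+Flush  M[L0]=61
step 4: P1: load  L0  ⟶  SS  (L0)  txn=∅  M[L0]=61
step 5: P0: load  L0  ⟶  SS  (L0)  txn=∅  M[L0]=61
step 6: P1: load  L2  ⟶  SS  (L2)  txn=BusRd  M[L2]=50
step 7: P1: load  L2  ⟶  SS  (L2)  txn=∅  M[L2]=50
step 8: P0: store L0 := 6  ⟶  MI  (L0)  txn=BusRdX  M[L0]=61
step 9: P0: store L0 := 25  ⟶  MI  (L0)  txn=∅  M[L0]=61
step 10: P0: load  L0  ⟶  MI  (L0)  txn=∅  M[L0]=61
step 11: P0: load  L0  ⟶  MI  (L0)  txn=∅  M[L0]=61
step 12: P1: load  L2  ⟶  SS  (L2)  txn=∅  M[L2]=50
step 13: P0: store L1 := 33  ⟶  MI  (L1)  txn=BusRdX  M[L1]=80
step 14: P1: load  L2  ⟶  SS  (L2)  txn=∅  M[L2]=50
step 15: P0: store L2 := 78  ⟶  MI  (L2)  txn=BusRdX  M[L2]=50
step 16: P1: store L1 := 94  ⟶  IM  (L1)  txn=BusRdX+Flush  M[L1]=33
step 17: P0: load  L1  ⟶  SS  (L1)  txn=BusRd+Flush  M[L1]=94
step 18: P0: store L0 := 32  ⟶  MI  (L0)  txn=∅  M[L0]=61
step 19: P1: store L2 := 70  ⟶  IM  (L2)  txn=BusRdX+Flush  M[L2]=78
step 20: P0: store L0 := 45  ⟶  MI  (L0)  txn=∅  M[L0]=61
step 21: P1: load  L0  ⟶  SS  (L0)  txn=BusRd+Flush  M[L0]=45
step 22: P0: load  L0  ⟶  SS  (L0)  txn=∅  M[L0]=45
step 23: P1: store L0 := 55  ⟶  IM  (L0)  txn=BusRdX  M[L0]=45
step 24: P1: load  L0  ⟶  IM  (L0)  txn=∅  M[L0]=45

memory[L1] = 94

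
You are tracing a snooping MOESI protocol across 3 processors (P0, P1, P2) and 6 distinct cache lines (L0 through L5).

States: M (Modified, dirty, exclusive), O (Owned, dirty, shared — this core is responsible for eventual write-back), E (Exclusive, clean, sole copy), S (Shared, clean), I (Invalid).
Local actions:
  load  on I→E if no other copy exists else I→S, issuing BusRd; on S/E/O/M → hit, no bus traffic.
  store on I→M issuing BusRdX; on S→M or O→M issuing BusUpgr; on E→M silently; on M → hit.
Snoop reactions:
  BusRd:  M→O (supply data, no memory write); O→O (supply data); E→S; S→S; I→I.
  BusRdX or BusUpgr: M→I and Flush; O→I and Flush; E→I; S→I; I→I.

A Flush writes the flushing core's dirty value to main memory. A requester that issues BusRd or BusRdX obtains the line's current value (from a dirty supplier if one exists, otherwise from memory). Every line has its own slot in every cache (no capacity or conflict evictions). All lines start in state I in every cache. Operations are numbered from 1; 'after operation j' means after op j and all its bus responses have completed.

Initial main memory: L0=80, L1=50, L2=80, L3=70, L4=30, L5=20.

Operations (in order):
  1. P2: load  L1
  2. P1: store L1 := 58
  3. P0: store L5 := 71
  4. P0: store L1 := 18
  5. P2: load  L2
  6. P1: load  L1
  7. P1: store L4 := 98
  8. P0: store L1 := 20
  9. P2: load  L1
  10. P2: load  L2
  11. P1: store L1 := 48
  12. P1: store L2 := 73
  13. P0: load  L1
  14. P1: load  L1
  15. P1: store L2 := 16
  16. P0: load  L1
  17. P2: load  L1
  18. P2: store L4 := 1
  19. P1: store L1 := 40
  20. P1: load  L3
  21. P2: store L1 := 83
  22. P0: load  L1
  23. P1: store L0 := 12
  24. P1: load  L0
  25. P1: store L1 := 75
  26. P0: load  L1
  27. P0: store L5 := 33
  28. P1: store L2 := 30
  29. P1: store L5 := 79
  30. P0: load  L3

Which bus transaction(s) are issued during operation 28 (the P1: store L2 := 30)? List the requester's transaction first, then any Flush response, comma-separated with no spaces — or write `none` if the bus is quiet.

bus = none

  op1 P2: load  L1 → I/I/E on L1; bus BusRd; mem=50
  op2 P1: store L1 := 58 → I/M/I on L1; bus BusRdX; mem=50
  op3 P0: store L5 := 71 → M/I/I on L5; bus BusRdX; mem=20
  op4 P0: store L1 := 18 → M/I/I on L1; bus BusRdX Flush; mem=58
  op5 P2: load  L2 → I/I/E on L2; bus BusRd; mem=80
  op6 P1: load  L1 → O/S/I on L1; bus BusRd; mem=58
  op7 P1: store L4 := 98 → I/M/I on L4; bus BusRdX; mem=30
  op8 P0: store L1 := 20 → M/I/I on L1; bus BusUpgr; mem=58
  op9 P2: load  L1 → O/I/S on L1; bus BusRd; mem=58
  op10 P2: load  L2 → I/I/E on L2; bus (none); mem=80
  op11 P1: store L1 := 48 → I/M/I on L1; bus BusRdX Flush; mem=20
  op12 P1: store L2 := 73 → I/M/I on L2; bus BusRdX; mem=80
  op13 P0: load  L1 → S/O/I on L1; bus BusRd; mem=20
  op14 P1: load  L1 → S/O/I on L1; bus (none); mem=20
  op15 P1: store L2 := 16 → I/M/I on L2; bus (none); mem=80
  op16 P0: load  L1 → S/O/I on L1; bus (none); mem=20
  op17 P2: load  L1 → S/O/S on L1; bus BusRd; mem=20
  op18 P2: store L4 := 1 → I/I/M on L4; bus BusRdX Flush; mem=98
  op19 P1: store L1 := 40 → I/M/I on L1; bus BusUpgr; mem=20
  op20 P1: load  L3 → I/E/I on L3; bus BusRd; mem=70
  op21 P2: store L1 := 83 → I/I/M on L1; bus BusRdX Flush; mem=40
  op22 P0: load  L1 → S/I/O on L1; bus BusRd; mem=40
  op23 P1: store L0 := 12 → I/M/I on L0; bus BusRdX; mem=80
  op24 P1: load  L0 → I/M/I on L0; bus (none); mem=80
  op25 P1: store L1 := 75 → I/M/I on L1; bus BusRdX Flush; mem=83
  op26 P0: load  L1 → S/O/I on L1; bus BusRd; mem=83
  op27 P0: store L5 := 33 → M/I/I on L5; bus (none); mem=20
  op28 P1: store L2 := 30 → I/M/I on L2; bus (none); mem=80
  op29 P1: store L5 := 79 → I/M/I on L5; bus BusRdX Flush; mem=33
  op30 P0: load  L3 → S/S/I on L3; bus BusRd; mem=70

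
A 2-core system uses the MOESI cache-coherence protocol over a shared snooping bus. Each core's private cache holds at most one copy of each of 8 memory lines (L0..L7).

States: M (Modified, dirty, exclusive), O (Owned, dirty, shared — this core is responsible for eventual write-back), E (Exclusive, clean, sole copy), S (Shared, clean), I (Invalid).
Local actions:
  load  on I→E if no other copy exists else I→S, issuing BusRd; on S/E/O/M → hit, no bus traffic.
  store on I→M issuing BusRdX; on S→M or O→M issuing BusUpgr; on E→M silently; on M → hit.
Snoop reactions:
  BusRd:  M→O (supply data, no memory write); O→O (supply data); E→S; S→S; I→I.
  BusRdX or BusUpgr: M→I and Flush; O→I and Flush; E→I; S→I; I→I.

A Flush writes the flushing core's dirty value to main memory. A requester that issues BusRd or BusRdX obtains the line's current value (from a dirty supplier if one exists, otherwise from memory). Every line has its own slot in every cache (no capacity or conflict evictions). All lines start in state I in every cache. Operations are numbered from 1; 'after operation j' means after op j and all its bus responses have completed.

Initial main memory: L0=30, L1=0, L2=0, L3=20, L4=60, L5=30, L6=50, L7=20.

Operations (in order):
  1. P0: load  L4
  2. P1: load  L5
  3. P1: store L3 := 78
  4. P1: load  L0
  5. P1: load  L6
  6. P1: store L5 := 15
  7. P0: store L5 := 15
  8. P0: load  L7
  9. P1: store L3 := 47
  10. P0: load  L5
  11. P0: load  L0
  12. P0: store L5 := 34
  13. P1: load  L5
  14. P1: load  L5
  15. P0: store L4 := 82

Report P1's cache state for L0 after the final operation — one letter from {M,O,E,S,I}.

step 1: P0: load  L4  ⟶  EI  (L4)  txn=BusRd  M[L4]=60
step 2: P1: load  L5  ⟶  IE  (L5)  txn=BusRd  M[L5]=30
step 3: P1: store L3 := 78  ⟶  IM  (L3)  txn=BusRdX  M[L3]=20
step 4: P1: load  L0  ⟶  IE  (L0)  txn=BusRd  M[L0]=30
step 5: P1: load  L6  ⟶  IE  (L6)  txn=BusRd  M[L6]=50
step 6: P1: store L5 := 15  ⟶  IM  (L5)  txn=∅  M[L5]=30
step 7: P0: store L5 := 15  ⟶  MI  (L5)  txn=BusRdX+Flush  M[L5]=15
step 8: P0: load  L7  ⟶  EI  (L7)  txn=BusRd  M[L7]=20
step 9: P1: store L3 := 47  ⟶  IM  (L3)  txn=∅  M[L3]=20
step 10: P0: load  L5  ⟶  MI  (L5)  txn=∅  M[L5]=15
step 11: P0: load  L0  ⟶  SS  (L0)  txn=BusRd  M[L0]=30
step 12: P0: store L5 := 34  ⟶  MI  (L5)  txn=∅  M[L5]=15
step 13: P1: load  L5  ⟶  OS  (L5)  txn=BusRd  M[L5]=15
step 14: P1: load  L5  ⟶  OS  (L5)  txn=∅  M[L5]=15
step 15: P0: store L4 := 82  ⟶  MI  (L4)  txn=∅  M[L4]=60

state = S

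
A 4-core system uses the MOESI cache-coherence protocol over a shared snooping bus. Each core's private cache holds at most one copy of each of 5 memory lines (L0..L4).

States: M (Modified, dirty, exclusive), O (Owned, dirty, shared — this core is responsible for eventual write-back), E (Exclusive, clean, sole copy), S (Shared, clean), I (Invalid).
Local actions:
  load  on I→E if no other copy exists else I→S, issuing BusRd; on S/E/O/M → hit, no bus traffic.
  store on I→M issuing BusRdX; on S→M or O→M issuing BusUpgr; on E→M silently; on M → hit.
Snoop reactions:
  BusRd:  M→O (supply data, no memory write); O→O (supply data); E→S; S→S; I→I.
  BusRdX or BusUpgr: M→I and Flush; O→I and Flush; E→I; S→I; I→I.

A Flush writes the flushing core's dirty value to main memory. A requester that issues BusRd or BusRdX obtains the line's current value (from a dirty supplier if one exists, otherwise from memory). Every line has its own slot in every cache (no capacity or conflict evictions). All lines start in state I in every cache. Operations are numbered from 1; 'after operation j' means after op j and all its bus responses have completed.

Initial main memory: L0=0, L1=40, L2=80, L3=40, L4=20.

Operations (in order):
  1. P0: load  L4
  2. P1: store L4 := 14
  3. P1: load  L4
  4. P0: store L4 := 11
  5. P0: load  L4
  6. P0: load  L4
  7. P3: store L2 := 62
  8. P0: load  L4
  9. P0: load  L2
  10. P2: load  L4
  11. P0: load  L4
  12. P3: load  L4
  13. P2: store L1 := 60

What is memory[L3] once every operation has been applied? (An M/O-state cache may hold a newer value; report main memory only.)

[1] P0: load  L4 | P0:E(20), P1:I, P2:I, P3:I | bus: BusRd
[2] P1: store L4 := 14 | P0:I, P1:M(14), P2:I, P3:I | bus: BusRdX
[3] P1: load  L4 | P0:I, P1:M(14), P2:I, P3:I | bus: none
[4] P0: store L4 := 11 | P0:M(11), P1:I, P2:I, P3:I | bus: BusRdX,Flush
[5] P0: load  L4 | P0:M(11), P1:I, P2:I, P3:I | bus: none
[6] P0: load  L4 | P0:M(11), P1:I, P2:I, P3:I | bus: none
[7] P3: store L2 := 62 | P0:I, P1:I, P2:I, P3:M(62) | bus: BusRdX
[8] P0: load  L4 | P0:M(11), P1:I, P2:I, P3:I | bus: none
[9] P0: load  L2 | P0:S(62), P1:I, P2:I, P3:O(62) | bus: BusRd
[10] P2: load  L4 | P0:O(11), P1:I, P2:S(11), P3:I | bus: BusRd
[11] P0: load  L4 | P0:O(11), P1:I, P2:S(11), P3:I | bus: none
[12] P3: load  L4 | P0:O(11), P1:I, P2:S(11), P3:S(11) | bus: BusRd
[13] P2: store L1 := 60 | P0:I, P1:I, P2:M(60), P3:I | bus: BusRdX

memory[L3] = 40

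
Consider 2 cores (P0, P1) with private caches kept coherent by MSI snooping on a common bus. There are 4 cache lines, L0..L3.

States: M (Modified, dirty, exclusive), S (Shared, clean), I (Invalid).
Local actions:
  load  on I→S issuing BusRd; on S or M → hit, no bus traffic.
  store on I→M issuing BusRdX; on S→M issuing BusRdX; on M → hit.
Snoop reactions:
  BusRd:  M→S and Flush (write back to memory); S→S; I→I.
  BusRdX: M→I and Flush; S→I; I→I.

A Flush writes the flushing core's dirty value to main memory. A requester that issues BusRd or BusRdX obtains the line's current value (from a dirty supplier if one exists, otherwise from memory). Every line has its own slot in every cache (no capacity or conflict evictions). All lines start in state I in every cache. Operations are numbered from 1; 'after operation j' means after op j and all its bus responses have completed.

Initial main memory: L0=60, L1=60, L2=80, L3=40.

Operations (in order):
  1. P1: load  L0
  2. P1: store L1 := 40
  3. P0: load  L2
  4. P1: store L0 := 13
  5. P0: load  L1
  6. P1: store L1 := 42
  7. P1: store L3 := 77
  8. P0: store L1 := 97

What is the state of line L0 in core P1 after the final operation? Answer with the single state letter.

state = M

step 1: P1: load  L0  ⟶  IS  (L0)  txn=BusRd  M[L0]=60
step 2: P1: store L1 := 40  ⟶  IM  (L1)  txn=BusRdX  M[L1]=60
step 3: P0: load  L2  ⟶  SI  (L2)  txn=BusRd  M[L2]=80
step 4: P1: store L0 := 13  ⟶  IM  (L0)  txn=BusRdX  M[L0]=60
step 5: P0: load  L1  ⟶  SS  (L1)  txn=BusRd+Flush  M[L1]=40
step 6: P1: store L1 := 42  ⟶  IM  (L1)  txn=BusRdX  M[L1]=40
step 7: P1: store L3 := 77  ⟶  IM  (L3)  txn=BusRdX  M[L3]=40
step 8: P0: store L1 := 97  ⟶  MI  (L1)  txn=BusRdX+Flush  M[L1]=42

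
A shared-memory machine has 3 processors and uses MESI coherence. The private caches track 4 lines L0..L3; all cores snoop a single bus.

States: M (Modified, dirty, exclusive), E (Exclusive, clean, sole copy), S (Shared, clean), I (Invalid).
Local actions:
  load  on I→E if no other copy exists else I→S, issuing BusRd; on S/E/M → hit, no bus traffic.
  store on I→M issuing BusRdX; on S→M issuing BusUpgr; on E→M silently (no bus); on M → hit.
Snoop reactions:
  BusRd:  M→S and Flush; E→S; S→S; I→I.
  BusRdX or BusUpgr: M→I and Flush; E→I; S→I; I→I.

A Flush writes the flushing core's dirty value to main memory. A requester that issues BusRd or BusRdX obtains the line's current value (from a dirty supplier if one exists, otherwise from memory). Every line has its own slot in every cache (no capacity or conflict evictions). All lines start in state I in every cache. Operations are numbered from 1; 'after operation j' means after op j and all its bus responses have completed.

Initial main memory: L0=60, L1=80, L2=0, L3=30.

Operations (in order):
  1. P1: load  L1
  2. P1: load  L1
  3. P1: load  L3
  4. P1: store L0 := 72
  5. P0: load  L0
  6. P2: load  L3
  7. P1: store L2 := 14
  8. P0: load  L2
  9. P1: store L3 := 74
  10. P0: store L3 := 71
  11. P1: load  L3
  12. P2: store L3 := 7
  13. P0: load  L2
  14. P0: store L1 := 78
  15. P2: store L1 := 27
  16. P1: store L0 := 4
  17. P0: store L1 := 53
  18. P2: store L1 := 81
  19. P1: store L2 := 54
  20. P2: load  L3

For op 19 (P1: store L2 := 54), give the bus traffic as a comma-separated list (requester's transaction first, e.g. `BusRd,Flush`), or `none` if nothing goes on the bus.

bus = BusUpgr

step 1: P1: load  L1  ⟶  IEI  (L1)  txn=BusRd  M[L1]=80
step 2: P1: load  L1  ⟶  IEI  (L1)  txn=∅  M[L1]=80
step 3: P1: load  L3  ⟶  IEI  (L3)  txn=BusRd  M[L3]=30
step 4: P1: store L0 := 72  ⟶  IMI  (L0)  txn=BusRdX  M[L0]=60
step 5: P0: load  L0  ⟶  SSI  (L0)  txn=BusRd+Flush  M[L0]=72
step 6: P2: load  L3  ⟶  ISS  (L3)  txn=BusRd  M[L3]=30
step 7: P1: store L2 := 14  ⟶  IMI  (L2)  txn=BusRdX  M[L2]=0
step 8: P0: load  L2  ⟶  SSI  (L2)  txn=BusRd+Flush  M[L2]=14
step 9: P1: store L3 := 74  ⟶  IMI  (L3)  txn=BusUpgr  M[L3]=30
step 10: P0: store L3 := 71  ⟶  MII  (L3)  txn=BusRdX+Flush  M[L3]=74
step 11: P1: load  L3  ⟶  SSI  (L3)  txn=BusRd+Flush  M[L3]=71
step 12: P2: store L3 := 7  ⟶  IIM  (L3)  txn=BusRdX  M[L3]=71
step 13: P0: load  L2  ⟶  SSI  (L2)  txn=∅  M[L2]=14
step 14: P0: store L1 := 78  ⟶  MII  (L1)  txn=BusRdX  M[L1]=80
step 15: P2: store L1 := 27  ⟶  IIM  (L1)  txn=BusRdX+Flush  M[L1]=78
step 16: P1: store L0 := 4  ⟶  IMI  (L0)  txn=BusUpgr  M[L0]=72
step 17: P0: store L1 := 53  ⟶  MII  (L1)  txn=BusRdX+Flush  M[L1]=27
step 18: P2: store L1 := 81  ⟶  IIM  (L1)  txn=BusRdX+Flush  M[L1]=53
step 19: P1: store L2 := 54  ⟶  IMI  (L2)  txn=BusUpgr  M[L2]=14
step 20: P2: load  L3  ⟶  IIM  (L3)  txn=∅  M[L3]=71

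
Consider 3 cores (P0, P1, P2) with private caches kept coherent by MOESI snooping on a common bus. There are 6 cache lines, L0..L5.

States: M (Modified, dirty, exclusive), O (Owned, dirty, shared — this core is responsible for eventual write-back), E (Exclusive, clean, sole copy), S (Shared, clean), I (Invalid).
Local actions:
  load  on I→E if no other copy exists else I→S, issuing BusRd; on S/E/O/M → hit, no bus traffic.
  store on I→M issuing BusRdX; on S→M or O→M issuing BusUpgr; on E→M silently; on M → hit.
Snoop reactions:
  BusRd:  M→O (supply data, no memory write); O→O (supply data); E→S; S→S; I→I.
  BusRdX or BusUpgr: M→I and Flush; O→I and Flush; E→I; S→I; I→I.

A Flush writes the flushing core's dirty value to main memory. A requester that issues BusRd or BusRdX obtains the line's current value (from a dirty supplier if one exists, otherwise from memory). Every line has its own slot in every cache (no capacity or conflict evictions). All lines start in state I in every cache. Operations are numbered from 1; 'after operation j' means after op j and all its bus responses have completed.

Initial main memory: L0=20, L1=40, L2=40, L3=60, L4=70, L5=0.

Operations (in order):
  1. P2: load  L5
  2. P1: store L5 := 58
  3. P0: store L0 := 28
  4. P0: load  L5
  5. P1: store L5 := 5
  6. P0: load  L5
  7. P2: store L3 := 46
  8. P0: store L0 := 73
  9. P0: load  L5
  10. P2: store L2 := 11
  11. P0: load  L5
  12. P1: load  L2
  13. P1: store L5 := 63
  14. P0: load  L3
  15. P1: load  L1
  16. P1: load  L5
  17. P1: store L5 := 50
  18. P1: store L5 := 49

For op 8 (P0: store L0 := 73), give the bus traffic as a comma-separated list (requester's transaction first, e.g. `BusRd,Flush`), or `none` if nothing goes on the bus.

step 1: P2: load  L5  ⟶  IIE  (L5)  txn=BusRd  M[L5]=0
step 2: P1: store L5 := 58  ⟶  IMI  (L5)  txn=BusRdX  M[L5]=0
step 3: P0: store L0 := 28  ⟶  MII  (L0)  txn=BusRdX  M[L0]=20
step 4: P0: load  L5  ⟶  SOI  (L5)  txn=BusRd  M[L5]=0
step 5: P1: store L5 := 5  ⟶  IMI  (L5)  txn=BusUpgr  M[L5]=0
step 6: P0: load  L5  ⟶  SOI  (L5)  txn=BusRd  M[L5]=0
step 7: P2: store L3 := 46  ⟶  IIM  (L3)  txn=BusRdX  M[L3]=60
step 8: P0: store L0 := 73  ⟶  MII  (L0)  txn=∅  M[L0]=20
step 9: P0: load  L5  ⟶  SOI  (L5)  txn=∅  M[L5]=0
step 10: P2: store L2 := 11  ⟶  IIM  (L2)  txn=BusRdX  M[L2]=40
step 11: P0: load  L5  ⟶  SOI  (L5)  txn=∅  M[L5]=0
step 12: P1: load  L2  ⟶  ISO  (L2)  txn=BusRd  M[L2]=40
step 13: P1: store L5 := 63  ⟶  IMI  (L5)  txn=BusUpgr  M[L5]=0
step 14: P0: load  L3  ⟶  SIO  (L3)  txn=BusRd  M[L3]=60
step 15: P1: load  L1  ⟶  IEI  (L1)  txn=BusRd  M[L1]=40
step 16: P1: load  L5  ⟶  IMI  (L5)  txn=∅  M[L5]=0
step 17: P1: store L5 := 50  ⟶  IMI  (L5)  txn=∅  M[L5]=0
step 18: P1: store L5 := 49  ⟶  IMI  (L5)  txn=∅  M[L5]=0

bus = none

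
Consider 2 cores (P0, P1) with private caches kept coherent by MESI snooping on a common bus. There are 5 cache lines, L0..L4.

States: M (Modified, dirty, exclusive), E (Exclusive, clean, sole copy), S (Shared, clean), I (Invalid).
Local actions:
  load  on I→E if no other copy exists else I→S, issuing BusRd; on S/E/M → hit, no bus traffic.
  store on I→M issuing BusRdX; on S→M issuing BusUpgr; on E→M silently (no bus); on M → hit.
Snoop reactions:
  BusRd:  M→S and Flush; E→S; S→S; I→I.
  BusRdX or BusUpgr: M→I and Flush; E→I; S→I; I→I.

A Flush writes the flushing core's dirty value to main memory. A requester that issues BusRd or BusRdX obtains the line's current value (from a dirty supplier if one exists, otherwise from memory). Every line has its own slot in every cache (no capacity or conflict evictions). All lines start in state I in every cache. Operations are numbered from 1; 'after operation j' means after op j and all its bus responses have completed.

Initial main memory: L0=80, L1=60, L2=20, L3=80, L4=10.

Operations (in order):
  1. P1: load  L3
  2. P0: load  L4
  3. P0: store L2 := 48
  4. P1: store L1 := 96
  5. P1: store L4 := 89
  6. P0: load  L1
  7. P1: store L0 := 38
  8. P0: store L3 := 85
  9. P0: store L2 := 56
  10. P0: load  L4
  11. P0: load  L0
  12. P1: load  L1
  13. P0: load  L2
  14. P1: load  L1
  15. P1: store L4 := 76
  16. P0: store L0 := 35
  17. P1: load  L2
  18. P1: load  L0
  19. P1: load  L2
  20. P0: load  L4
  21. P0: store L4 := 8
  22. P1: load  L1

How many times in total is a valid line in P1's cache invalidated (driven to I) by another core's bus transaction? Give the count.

invalidations = 3

  op1 P1: load  L3 → I/E on L3; bus BusRd; mem=80
  op2 P0: load  L4 → E/I on L4; bus BusRd; mem=10
  op3 P0: store L2 := 48 → M/I on L2; bus BusRdX; mem=20
  op4 P1: store L1 := 96 → I/M on L1; bus BusRdX; mem=60
  op5 P1: store L4 := 89 → I/M on L4; bus BusRdX; mem=10
  op6 P0: load  L1 → S/S on L1; bus BusRd Flush; mem=96
  op7 P1: store L0 := 38 → I/M on L0; bus BusRdX; mem=80
  op8 P0: store L3 := 85 → M/I on L3; bus BusRdX; mem=80
  op9 P0: store L2 := 56 → M/I on L2; bus (none); mem=20
  op10 P0: load  L4 → S/S on L4; bus BusRd Flush; mem=89
  op11 P0: load  L0 → S/S on L0; bus BusRd Flush; mem=38
  op12 P1: load  L1 → S/S on L1; bus (none); mem=96
  op13 P0: load  L2 → M/I on L2; bus (none); mem=20
  op14 P1: load  L1 → S/S on L1; bus (none); mem=96
  op15 P1: store L4 := 76 → I/M on L4; bus BusUpgr; mem=89
  op16 P0: store L0 := 35 → M/I on L0; bus BusUpgr; mem=38
  op17 P1: load  L2 → S/S on L2; bus BusRd Flush; mem=56
  op18 P1: load  L0 → S/S on L0; bus BusRd Flush; mem=35
  op19 P1: load  L2 → S/S on L2; bus (none); mem=56
  op20 P0: load  L4 → S/S on L4; bus BusRd Flush; mem=76
  op21 P0: store L4 := 8 → M/I on L4; bus BusUpgr; mem=76
  op22 P1: load  L1 → S/S on L1; bus (none); mem=96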